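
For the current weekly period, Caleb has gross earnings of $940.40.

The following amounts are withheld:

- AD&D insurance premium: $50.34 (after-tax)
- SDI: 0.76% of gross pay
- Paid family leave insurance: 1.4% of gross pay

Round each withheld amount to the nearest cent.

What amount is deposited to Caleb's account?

$869.74

Paid family leave insurance: $940.40 × 0.014 = $13.17
SDI: $940.40 × 0.0076 = $7.15
AD&D insurance premium: $50.34
Total deductions = $13.17 + $7.15 + $50.34 = $70.66
Net pay = $940.40 − $70.66 = $869.74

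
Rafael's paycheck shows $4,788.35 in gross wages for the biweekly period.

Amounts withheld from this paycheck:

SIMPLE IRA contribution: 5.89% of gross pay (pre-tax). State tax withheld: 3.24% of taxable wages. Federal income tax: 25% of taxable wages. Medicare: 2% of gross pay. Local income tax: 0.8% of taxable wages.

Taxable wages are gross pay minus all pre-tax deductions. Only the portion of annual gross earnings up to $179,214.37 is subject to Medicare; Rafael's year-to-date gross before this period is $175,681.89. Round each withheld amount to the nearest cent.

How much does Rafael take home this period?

SIMPLE IRA contribution: $4,788.35 × 0.0589 = $282.03
Taxable wages = $4,788.35 − $282.03 = $4,506.32
Local income tax: $4,506.32 × 0.008 = $36.05
State tax withheld: $4,506.32 × 0.0324 = $146.00
Federal income tax: $4,506.32 × 0.25 = $1,126.58
Medicare: only $179,214.37 − $175,681.89 = $3,532.48 of this check is subject → $3,532.48 × 0.02 = $70.65
Total deductions = $282.03 + $36.05 + $146.00 + $1,126.58 + $70.65 = $1,661.31
Net pay = $4,788.35 − $1,661.31 = $3,127.04

$3,127.04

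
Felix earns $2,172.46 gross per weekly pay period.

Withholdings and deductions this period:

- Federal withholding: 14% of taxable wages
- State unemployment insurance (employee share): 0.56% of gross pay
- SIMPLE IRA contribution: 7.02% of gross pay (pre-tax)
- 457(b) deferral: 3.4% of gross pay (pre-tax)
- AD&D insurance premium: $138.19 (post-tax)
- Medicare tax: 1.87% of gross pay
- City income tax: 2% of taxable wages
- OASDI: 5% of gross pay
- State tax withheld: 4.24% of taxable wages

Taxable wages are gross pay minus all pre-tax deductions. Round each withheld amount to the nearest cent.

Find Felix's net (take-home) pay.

$1,252.60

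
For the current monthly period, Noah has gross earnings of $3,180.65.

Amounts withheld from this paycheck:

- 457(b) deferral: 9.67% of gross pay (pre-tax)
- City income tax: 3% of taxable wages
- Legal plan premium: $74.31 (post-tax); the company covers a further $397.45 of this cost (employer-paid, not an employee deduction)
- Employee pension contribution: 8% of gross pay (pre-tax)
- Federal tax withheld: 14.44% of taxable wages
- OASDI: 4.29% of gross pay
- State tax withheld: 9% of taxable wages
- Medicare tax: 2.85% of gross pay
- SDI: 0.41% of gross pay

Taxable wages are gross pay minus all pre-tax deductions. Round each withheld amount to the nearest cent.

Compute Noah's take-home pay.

Employee pension contribution: $3,180.65 × 0.08 = $254.45
457(b) deferral: $3,180.65 × 0.0967 = $307.57
Pre-tax total = $254.45 + $307.57 = $562.02
Taxable wages = $3,180.65 − $562.02 = $2,618.63
Federal tax withheld: $2,618.63 × 0.1444 = $378.13
City income tax: $2,618.63 × 0.03 = $78.56
State tax withheld: $2,618.63 × 0.09 = $235.68
Medicare tax: $3,180.65 × 0.0285 = $90.65
SDI: $3,180.65 × 0.0041 = $13.04
OASDI: $3,180.65 × 0.0429 = $136.45
Legal plan premium: $74.31
(Employer's $397.45 toward legal plan premium is not withheld from the employee.)
Total deductions = $254.45 + $307.57 + $378.13 + $78.56 + $235.68 + $90.65 + $13.04 + $136.45 + $74.31 = $1,568.84
Net pay = $3,180.65 − $1,568.84 = $1,611.81

$1,611.81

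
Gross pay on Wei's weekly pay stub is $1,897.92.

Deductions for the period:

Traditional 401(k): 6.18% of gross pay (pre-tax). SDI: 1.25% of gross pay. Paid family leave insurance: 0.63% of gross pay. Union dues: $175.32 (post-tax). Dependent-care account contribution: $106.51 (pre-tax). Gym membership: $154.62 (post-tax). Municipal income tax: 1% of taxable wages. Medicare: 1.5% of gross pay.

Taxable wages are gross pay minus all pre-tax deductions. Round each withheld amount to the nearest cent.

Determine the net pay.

Traditional 401(k): $1,897.92 × 0.0618 = $117.29
Dependent-care account contribution: $106.51
Pre-tax total = $117.29 + $106.51 = $223.80
Taxable wages = $1,897.92 − $223.80 = $1,674.12
Municipal income tax: $1,674.12 × 0.01 = $16.74
SDI: $1,897.92 × 0.0125 = $23.72
Medicare: $1,897.92 × 0.015 = $28.47
Paid family leave insurance: $1,897.92 × 0.0063 = $11.96
Gym membership: $154.62
Union dues: $175.32
Total deductions = $117.29 + $106.51 + $16.74 + $23.72 + $28.47 + $11.96 + $154.62 + $175.32 = $634.63
Net pay = $1,897.92 − $634.63 = $1,263.29

$1,263.29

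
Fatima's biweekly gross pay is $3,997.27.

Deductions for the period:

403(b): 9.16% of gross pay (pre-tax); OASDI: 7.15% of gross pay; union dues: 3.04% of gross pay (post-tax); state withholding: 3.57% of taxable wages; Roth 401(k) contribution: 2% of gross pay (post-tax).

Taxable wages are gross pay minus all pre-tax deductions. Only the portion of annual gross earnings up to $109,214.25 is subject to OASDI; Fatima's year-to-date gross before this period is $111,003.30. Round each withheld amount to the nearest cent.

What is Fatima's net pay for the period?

403(b): $3,997.27 × 0.0916 = $366.15
Taxable wages = $3,997.27 − $366.15 = $3,631.12
State withholding: $3,631.12 × 0.0357 = $129.63
OASDI: annual cap $109,214.25 already reached (YTD $111,003.30), so $0.00
Roth 401(k) contribution: $3,997.27 × 0.02 = $79.95
Union dues: $3,997.27 × 0.0304 = $121.52
Total deductions = $366.15 + $129.63 + $0.00 + $79.95 + $121.52 = $697.25
Net pay = $3,997.27 − $697.25 = $3,300.02

$3,300.02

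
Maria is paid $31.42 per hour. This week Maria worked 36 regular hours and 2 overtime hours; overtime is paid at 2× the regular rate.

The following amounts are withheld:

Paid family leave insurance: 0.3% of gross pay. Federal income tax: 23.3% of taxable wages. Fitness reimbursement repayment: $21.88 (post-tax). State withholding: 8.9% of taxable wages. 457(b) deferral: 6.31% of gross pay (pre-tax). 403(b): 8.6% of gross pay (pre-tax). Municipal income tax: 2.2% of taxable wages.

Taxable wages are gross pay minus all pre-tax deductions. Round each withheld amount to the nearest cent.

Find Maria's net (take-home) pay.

$675.89

Regular pay: 36 × $31.42 = $1,131.12
Overtime pay: 2 × $31.42 × 2 = $125.68
Gross pay = $1,131.12 + $125.68 = $1,256.80
403(b): $1,256.80 × 0.086 = $108.08
457(b) deferral: $1,256.80 × 0.0631 = $79.30
Pre-tax total = $108.08 + $79.30 = $187.38
Taxable wages = $1,256.80 − $187.38 = $1,069.42
State withholding: $1,069.42 × 0.089 = $95.18
Municipal income tax: $1,069.42 × 0.022 = $23.53
Federal income tax: $1,069.42 × 0.233 = $249.17
Paid family leave insurance: $1,256.80 × 0.003 = $3.77
Fitness reimbursement repayment: $21.88
Total deductions = $108.08 + $79.30 + $95.18 + $23.53 + $249.17 + $3.77 + $21.88 = $580.91
Net pay = $1,256.80 − $580.91 = $675.89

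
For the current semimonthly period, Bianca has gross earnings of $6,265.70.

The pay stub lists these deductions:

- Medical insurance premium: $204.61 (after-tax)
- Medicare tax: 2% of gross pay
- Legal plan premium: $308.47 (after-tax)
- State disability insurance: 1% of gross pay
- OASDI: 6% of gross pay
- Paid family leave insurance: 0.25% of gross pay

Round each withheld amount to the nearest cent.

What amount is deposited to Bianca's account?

$5,173.05

OASDI: $6,265.70 × 0.06 = $375.94
State disability insurance: $6,265.70 × 0.01 = $62.66
Paid family leave insurance: $6,265.70 × 0.0025 = $15.66
Medicare tax: $6,265.70 × 0.02 = $125.31
Medical insurance premium: $204.61
Legal plan premium: $308.47
Total deductions = $375.94 + $62.66 + $15.66 + $125.31 + $204.61 + $308.47 = $1,092.65
Net pay = $6,265.70 − $1,092.65 = $5,173.05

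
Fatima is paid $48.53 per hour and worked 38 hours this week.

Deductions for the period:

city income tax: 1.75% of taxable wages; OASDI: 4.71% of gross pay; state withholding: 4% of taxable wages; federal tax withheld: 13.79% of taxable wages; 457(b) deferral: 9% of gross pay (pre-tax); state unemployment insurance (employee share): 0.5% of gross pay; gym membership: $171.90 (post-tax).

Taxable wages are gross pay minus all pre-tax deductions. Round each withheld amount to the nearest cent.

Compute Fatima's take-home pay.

$1,082.27

Gross pay: 38 × $48.53 = $1,844.14
457(b) deferral: $1,844.14 × 0.09 = $165.97
Taxable wages = $1,844.14 − $165.97 = $1,678.17
City income tax: $1,678.17 × 0.0175 = $29.37
Federal tax withheld: $1,678.17 × 0.1379 = $231.42
State withholding: $1,678.17 × 0.04 = $67.13
OASDI: $1,844.14 × 0.0471 = $86.86
State unemployment insurance (employee share): $1,844.14 × 0.005 = $9.22
Gym membership: $171.90
Total deductions = $165.97 + $29.37 + $231.42 + $67.13 + $86.86 + $9.22 + $171.90 = $761.87
Net pay = $1,844.14 − $761.87 = $1,082.27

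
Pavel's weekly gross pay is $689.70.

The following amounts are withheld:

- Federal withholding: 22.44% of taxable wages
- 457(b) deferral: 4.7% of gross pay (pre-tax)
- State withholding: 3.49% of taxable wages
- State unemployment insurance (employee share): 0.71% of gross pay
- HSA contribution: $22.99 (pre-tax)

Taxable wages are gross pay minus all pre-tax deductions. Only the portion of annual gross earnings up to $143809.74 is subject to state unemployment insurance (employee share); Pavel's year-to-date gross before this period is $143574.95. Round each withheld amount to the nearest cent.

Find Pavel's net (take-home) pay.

$468.15

HSA contribution: $22.99
457(b) deferral: $689.70 × 0.047 = $32.42
Pre-tax total = $22.99 + $32.42 = $55.41
Taxable wages = $689.70 − $55.41 = $634.29
State withholding: $634.29 × 0.0349 = $22.14
Federal withholding: $634.29 × 0.2244 = $142.33
State unemployment insurance (employee share): only $143809.74 − $143574.95 = $234.79 of this check is subject → $234.79 × 0.0071 = $1.67
Total deductions = $22.99 + $32.42 + $22.14 + $142.33 + $1.67 = $221.55
Net pay = $689.70 − $221.55 = $468.15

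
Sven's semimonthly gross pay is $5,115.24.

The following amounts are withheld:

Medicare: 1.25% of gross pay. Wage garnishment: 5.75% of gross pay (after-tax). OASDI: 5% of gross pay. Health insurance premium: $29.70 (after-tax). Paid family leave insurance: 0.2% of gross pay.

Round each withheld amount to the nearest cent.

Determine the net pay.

$4,461.48

OASDI: $5,115.24 × 0.05 = $255.76
Paid family leave insurance: $5,115.24 × 0.002 = $10.23
Medicare: $5,115.24 × 0.0125 = $63.94
Wage garnishment: $5,115.24 × 0.0575 = $294.13
Health insurance premium: $29.70
Total deductions = $255.76 + $10.23 + $63.94 + $294.13 + $29.70 = $653.76
Net pay = $5,115.24 − $653.76 = $4,461.48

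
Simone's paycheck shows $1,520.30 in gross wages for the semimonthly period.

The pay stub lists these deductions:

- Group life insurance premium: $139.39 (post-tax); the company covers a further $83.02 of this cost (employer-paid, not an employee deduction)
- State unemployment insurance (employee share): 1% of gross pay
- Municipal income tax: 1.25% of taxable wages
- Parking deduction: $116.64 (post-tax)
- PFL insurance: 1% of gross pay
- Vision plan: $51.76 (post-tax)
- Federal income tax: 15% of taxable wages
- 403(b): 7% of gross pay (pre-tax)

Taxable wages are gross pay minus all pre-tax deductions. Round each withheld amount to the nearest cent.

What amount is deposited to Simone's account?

403(b): $1,520.30 × 0.07 = $106.42
Taxable wages = $1,520.30 − $106.42 = $1,413.88
Federal income tax: $1,413.88 × 0.15 = $212.08
Municipal income tax: $1,413.88 × 0.0125 = $17.67
State unemployment insurance (employee share): $1,520.30 × 0.01 = $15.20
PFL insurance: $1,520.30 × 0.01 = $15.20
Vision plan: $51.76
Parking deduction: $116.64
Group life insurance premium: $139.39
(Employer's $83.02 toward group life insurance premium is not withheld from the employee.)
Total deductions = $106.42 + $212.08 + $17.67 + $15.20 + $15.20 + $51.76 + $116.64 + $139.39 = $674.36
Net pay = $1,520.30 − $674.36 = $845.94

$845.94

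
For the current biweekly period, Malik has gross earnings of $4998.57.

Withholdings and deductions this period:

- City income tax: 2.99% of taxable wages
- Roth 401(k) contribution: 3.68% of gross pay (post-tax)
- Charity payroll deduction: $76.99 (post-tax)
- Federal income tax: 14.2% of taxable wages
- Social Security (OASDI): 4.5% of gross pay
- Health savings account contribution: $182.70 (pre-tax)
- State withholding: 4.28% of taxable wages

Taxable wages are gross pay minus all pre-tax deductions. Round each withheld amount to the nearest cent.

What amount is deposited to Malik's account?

Health savings account contribution: $182.70
Taxable wages = $4998.57 − $182.70 = $4815.87
City income tax: $4815.87 × 0.0299 = $143.99
Federal income tax: $4815.87 × 0.142 = $683.85
State withholding: $4815.87 × 0.0428 = $206.12
Social Security (OASDI): $4998.57 × 0.045 = $224.94
Charity payroll deduction: $76.99
Roth 401(k) contribution: $4998.57 × 0.0368 = $183.95
Total deductions = $182.70 + $143.99 + $683.85 + $206.12 + $224.94 + $76.99 + $183.95 = $1702.54
Net pay = $4998.57 − $1702.54 = $3296.03

$3296.03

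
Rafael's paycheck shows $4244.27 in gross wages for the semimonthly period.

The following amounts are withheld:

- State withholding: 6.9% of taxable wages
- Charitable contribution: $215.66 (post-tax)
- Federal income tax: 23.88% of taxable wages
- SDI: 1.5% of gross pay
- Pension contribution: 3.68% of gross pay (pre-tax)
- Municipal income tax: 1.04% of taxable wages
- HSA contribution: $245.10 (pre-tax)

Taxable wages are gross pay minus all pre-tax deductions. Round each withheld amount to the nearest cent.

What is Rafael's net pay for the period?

HSA contribution: $245.10
Pension contribution: $4244.27 × 0.0368 = $156.19
Pre-tax total = $245.10 + $156.19 = $401.29
Taxable wages = $4244.27 − $401.29 = $3842.98
Federal income tax: $3842.98 × 0.2388 = $917.70
Municipal income tax: $3842.98 × 0.0104 = $39.97
State withholding: $3842.98 × 0.069 = $265.17
SDI: $4244.27 × 0.015 = $63.66
Charitable contribution: $215.66
Total deductions = $245.10 + $156.19 + $917.70 + $39.97 + $265.17 + $63.66 + $215.66 = $1903.45
Net pay = $4244.27 − $1903.45 = $2340.82

$2340.82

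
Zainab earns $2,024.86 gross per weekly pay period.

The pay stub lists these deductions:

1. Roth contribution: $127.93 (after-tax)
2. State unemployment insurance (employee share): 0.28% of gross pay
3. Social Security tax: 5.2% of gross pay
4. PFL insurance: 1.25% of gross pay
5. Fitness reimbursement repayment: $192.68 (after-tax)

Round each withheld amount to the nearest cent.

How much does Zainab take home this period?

PFL insurance: $2,024.86 × 0.0125 = $25.31
State unemployment insurance (employee share): $2,024.86 × 0.0028 = $5.67
Social Security tax: $2,024.86 × 0.052 = $105.29
Roth contribution: $127.93
Fitness reimbursement repayment: $192.68
Total deductions = $25.31 + $5.67 + $105.29 + $127.93 + $192.68 = $456.88
Net pay = $2,024.86 − $456.88 = $1,567.98

$1,567.98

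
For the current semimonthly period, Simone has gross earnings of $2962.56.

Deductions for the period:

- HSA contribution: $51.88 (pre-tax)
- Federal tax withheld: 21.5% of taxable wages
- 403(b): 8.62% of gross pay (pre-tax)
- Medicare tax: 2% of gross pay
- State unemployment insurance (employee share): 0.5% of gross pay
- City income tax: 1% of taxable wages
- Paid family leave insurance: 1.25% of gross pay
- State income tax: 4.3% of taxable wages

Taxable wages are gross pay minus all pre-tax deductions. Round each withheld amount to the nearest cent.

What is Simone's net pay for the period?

HSA contribution: $51.88
403(b): $2962.56 × 0.0862 = $255.37
Pre-tax total = $51.88 + $255.37 = $307.25
Taxable wages = $2962.56 − $307.25 = $2655.31
City income tax: $2655.31 × 0.01 = $26.55
Federal tax withheld: $2655.31 × 0.215 = $570.89
State income tax: $2655.31 × 0.043 = $114.18
State unemployment insurance (employee share): $2962.56 × 0.005 = $14.81
Paid family leave insurance: $2962.56 × 0.0125 = $37.03
Medicare tax: $2962.56 × 0.02 = $59.25
Total deductions = $51.88 + $255.37 + $26.55 + $570.89 + $114.18 + $14.81 + $37.03 + $59.25 = $1129.96
Net pay = $2962.56 − $1129.96 = $1832.60

$1832.60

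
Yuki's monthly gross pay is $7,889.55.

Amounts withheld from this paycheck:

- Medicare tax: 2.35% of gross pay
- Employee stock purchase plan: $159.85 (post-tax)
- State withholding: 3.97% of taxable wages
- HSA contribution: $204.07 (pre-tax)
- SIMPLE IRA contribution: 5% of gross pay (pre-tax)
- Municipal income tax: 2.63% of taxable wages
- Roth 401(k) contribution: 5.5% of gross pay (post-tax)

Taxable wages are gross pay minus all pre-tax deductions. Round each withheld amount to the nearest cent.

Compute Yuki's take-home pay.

HSA contribution: $204.07
SIMPLE IRA contribution: $7,889.55 × 0.05 = $394.48
Pre-tax total = $204.07 + $394.48 = $598.55
Taxable wages = $7,889.55 − $598.55 = $7,291.00
Municipal income tax: $7,291.00 × 0.0263 = $191.75
State withholding: $7,291.00 × 0.0397 = $289.45
Medicare tax: $7,889.55 × 0.0235 = $185.40
Employee stock purchase plan: $159.85
Roth 401(k) contribution: $7,889.55 × 0.055 = $433.93
Total deductions = $204.07 + $394.48 + $191.75 + $289.45 + $185.40 + $159.85 + $433.93 = $1,858.93
Net pay = $7,889.55 − $1,858.93 = $6,030.62

$6,030.62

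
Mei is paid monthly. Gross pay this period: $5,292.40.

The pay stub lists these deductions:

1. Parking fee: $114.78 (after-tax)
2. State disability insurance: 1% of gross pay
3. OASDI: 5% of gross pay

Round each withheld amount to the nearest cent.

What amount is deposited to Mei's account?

$4,860.08

OASDI: $5,292.40 × 0.05 = $264.62
State disability insurance: $5,292.40 × 0.01 = $52.92
Parking fee: $114.78
Total deductions = $264.62 + $52.92 + $114.78 = $432.32
Net pay = $5,292.40 − $432.32 = $4,860.08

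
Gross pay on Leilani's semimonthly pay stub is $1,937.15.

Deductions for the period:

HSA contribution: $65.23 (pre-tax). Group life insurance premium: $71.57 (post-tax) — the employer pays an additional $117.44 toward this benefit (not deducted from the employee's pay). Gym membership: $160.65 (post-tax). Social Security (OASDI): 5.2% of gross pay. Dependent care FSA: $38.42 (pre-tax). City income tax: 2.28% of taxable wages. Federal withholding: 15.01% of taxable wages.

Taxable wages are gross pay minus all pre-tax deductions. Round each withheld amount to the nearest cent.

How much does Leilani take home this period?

$1,183.54

HSA contribution: $65.23
Dependent care FSA: $38.42
Pre-tax total = $65.23 + $38.42 = $103.65
Taxable wages = $1,937.15 − $103.65 = $1,833.50
Federal withholding: $1,833.50 × 0.1501 = $275.21
City income tax: $1,833.50 × 0.0228 = $41.80
Social Security (OASDI): $1,937.15 × 0.052 = $100.73
Gym membership: $160.65
Group life insurance premium: $71.57
(Employer's $117.44 toward group life insurance premium is not withheld from the employee.)
Total deductions = $65.23 + $38.42 + $275.21 + $41.80 + $100.73 + $160.65 + $71.57 = $753.61
Net pay = $1,937.15 − $753.61 = $1,183.54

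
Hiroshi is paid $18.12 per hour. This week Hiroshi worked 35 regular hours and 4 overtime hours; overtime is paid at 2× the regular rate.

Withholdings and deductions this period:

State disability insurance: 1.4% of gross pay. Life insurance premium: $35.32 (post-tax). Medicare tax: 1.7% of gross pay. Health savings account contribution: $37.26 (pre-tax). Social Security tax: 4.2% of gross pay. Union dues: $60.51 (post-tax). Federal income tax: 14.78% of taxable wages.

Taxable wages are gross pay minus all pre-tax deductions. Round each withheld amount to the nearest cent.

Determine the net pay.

Regular pay: 35 × $18.12 = $634.20
Overtime pay: 4 × $18.12 × 2 = $144.96
Gross pay = $634.20 + $144.96 = $779.16
Health savings account contribution: $37.26
Taxable wages = $779.16 − $37.26 = $741.90
Federal income tax: $741.90 × 0.1478 = $109.65
Social Security tax: $779.16 × 0.042 = $32.72
State disability insurance: $779.16 × 0.014 = $10.91
Medicare tax: $779.16 × 0.017 = $13.25
Union dues: $60.51
Life insurance premium: $35.32
Total deductions = $37.26 + $109.65 + $32.72 + $10.91 + $13.25 + $60.51 + $35.32 = $299.62
Net pay = $779.16 − $299.62 = $479.54

$479.54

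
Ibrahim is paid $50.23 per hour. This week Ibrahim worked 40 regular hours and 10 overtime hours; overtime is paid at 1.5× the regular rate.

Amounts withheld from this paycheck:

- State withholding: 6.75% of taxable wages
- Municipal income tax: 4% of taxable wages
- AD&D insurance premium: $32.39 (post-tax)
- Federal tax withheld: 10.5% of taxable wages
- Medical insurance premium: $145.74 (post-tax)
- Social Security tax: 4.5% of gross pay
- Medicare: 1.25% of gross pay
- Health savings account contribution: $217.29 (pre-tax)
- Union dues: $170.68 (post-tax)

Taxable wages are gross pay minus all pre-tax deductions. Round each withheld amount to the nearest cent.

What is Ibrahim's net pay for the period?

$1496.82

Regular pay: 40 × $50.23 = $2009.20
Overtime pay: 10 × $50.23 × 1.5 = $753.45
Gross pay = $2009.20 + $753.45 = $2762.65
Health savings account contribution: $217.29
Taxable wages = $2762.65 − $217.29 = $2545.36
Federal tax withheld: $2545.36 × 0.105 = $267.26
Municipal income tax: $2545.36 × 0.04 = $101.81
State withholding: $2545.36 × 0.0675 = $171.81
Social Security tax: $2762.65 × 0.045 = $124.32
Medicare: $2762.65 × 0.0125 = $34.53
AD&D insurance premium: $32.39
Medical insurance premium: $145.74
Union dues: $170.68
Total deductions = $217.29 + $267.26 + $101.81 + $171.81 + $124.32 + $34.53 + $32.39 + $145.74 + $170.68 = $1265.83
Net pay = $2762.65 − $1265.83 = $1496.82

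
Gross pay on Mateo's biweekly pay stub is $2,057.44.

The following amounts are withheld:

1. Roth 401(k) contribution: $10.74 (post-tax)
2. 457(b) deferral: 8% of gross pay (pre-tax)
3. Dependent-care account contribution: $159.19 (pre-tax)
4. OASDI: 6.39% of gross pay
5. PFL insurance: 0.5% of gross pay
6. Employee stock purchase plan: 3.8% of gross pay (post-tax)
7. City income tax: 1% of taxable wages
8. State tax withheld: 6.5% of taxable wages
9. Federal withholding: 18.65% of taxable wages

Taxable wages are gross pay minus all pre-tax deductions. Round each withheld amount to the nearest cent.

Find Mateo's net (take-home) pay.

$1,049.61

Dependent-care account contribution: $159.19
457(b) deferral: $2,057.44 × 0.08 = $164.60
Pre-tax total = $159.19 + $164.60 = $323.79
Taxable wages = $2,057.44 − $323.79 = $1,733.65
City income tax: $1,733.65 × 0.01 = $17.34
State tax withheld: $1,733.65 × 0.065 = $112.69
Federal withholding: $1,733.65 × 0.1865 = $323.33
OASDI: $2,057.44 × 0.0639 = $131.47
PFL insurance: $2,057.44 × 0.005 = $10.29
Roth 401(k) contribution: $10.74
Employee stock purchase plan: $2,057.44 × 0.038 = $78.18
Total deductions = $159.19 + $164.60 + $17.34 + $112.69 + $323.33 + $131.47 + $10.29 + $10.74 + $78.18 = $1,007.83
Net pay = $2,057.44 − $1,007.83 = $1,049.61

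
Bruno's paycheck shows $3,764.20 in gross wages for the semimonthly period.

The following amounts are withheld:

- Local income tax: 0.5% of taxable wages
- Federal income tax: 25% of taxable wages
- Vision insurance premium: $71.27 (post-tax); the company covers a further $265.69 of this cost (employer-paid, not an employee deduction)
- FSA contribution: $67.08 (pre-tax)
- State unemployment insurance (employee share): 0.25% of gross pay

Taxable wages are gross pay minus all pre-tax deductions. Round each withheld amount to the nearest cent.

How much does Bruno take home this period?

FSA contribution: $67.08
Taxable wages = $3,764.20 − $67.08 = $3,697.12
Local income tax: $3,697.12 × 0.005 = $18.49
Federal income tax: $3,697.12 × 0.25 = $924.28
State unemployment insurance (employee share): $3,764.20 × 0.0025 = $9.41
Vision insurance premium: $71.27
(Employer's $265.69 toward vision insurance premium is not withheld from the employee.)
Total deductions = $67.08 + $18.49 + $924.28 + $9.41 + $71.27 = $1,090.53
Net pay = $3,764.20 − $1,090.53 = $2,673.67

$2,673.67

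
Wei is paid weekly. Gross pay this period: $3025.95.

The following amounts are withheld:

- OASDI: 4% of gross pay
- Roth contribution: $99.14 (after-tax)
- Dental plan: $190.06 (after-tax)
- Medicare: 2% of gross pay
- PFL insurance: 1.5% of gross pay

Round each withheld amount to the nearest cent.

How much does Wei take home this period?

Medicare: $3025.95 × 0.02 = $60.52
OASDI: $3025.95 × 0.04 = $121.04
PFL insurance: $3025.95 × 0.015 = $45.39
Roth contribution: $99.14
Dental plan: $190.06
Total deductions = $60.52 + $121.04 + $45.39 + $99.14 + $190.06 = $516.15
Net pay = $3025.95 − $516.15 = $2509.80

$2509.80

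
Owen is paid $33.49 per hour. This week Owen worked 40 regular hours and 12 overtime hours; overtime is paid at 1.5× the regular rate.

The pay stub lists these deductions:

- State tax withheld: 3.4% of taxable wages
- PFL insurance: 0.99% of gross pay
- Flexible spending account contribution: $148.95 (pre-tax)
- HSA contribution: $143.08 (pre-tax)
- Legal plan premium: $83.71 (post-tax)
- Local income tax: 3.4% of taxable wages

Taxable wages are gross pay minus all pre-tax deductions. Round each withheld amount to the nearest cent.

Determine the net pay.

$1435.23

Regular pay: 40 × $33.49 = $1339.60
Overtime pay: 12 × $33.49 × 1.5 = $602.82
Gross pay = $1339.60 + $602.82 = $1942.42
HSA contribution: $143.08
Flexible spending account contribution: $148.95
Pre-tax total = $143.08 + $148.95 = $292.03
Taxable wages = $1942.42 − $292.03 = $1650.39
Local income tax: $1650.39 × 0.034 = $56.11
State tax withheld: $1650.39 × 0.034 = $56.11
PFL insurance: $1942.42 × 0.0099 = $19.23
Legal plan premium: $83.71
Total deductions = $143.08 + $148.95 + $56.11 + $56.11 + $19.23 + $83.71 = $507.19
Net pay = $1942.42 − $507.19 = $1435.23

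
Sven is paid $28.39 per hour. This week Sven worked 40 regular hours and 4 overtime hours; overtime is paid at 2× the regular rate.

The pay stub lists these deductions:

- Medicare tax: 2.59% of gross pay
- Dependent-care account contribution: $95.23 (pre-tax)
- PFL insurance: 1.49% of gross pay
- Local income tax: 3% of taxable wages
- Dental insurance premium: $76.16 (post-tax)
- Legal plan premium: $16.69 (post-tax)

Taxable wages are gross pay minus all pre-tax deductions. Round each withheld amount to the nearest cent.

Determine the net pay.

$1,081.03

Regular pay: 40 × $28.39 = $1,135.60
Overtime pay: 4 × $28.39 × 2 = $227.12
Gross pay = $1,135.60 + $227.12 = $1,362.72
Dependent-care account contribution: $95.23
Taxable wages = $1,362.72 − $95.23 = $1,267.49
Local income tax: $1,267.49 × 0.03 = $38.02
Medicare tax: $1,362.72 × 0.0259 = $35.29
PFL insurance: $1,362.72 × 0.0149 = $20.30
Dental insurance premium: $76.16
Legal plan premium: $16.69
Total deductions = $95.23 + $38.02 + $35.29 + $20.30 + $76.16 + $16.69 = $281.69
Net pay = $1,362.72 − $281.69 = $1,081.03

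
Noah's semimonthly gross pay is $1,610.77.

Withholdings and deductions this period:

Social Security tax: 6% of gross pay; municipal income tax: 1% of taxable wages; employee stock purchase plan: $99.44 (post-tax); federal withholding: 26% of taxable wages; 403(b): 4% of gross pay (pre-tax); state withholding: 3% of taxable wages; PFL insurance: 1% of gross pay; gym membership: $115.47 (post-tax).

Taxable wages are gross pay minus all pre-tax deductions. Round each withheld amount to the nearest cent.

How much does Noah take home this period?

403(b): $1,610.77 × 0.04 = $64.43
Taxable wages = $1,610.77 − $64.43 = $1,546.34
Municipal income tax: $1,546.34 × 0.01 = $15.46
Federal withholding: $1,546.34 × 0.26 = $402.05
State withholding: $1,546.34 × 0.03 = $46.39
Social Security tax: $1,610.77 × 0.06 = $96.65
PFL insurance: $1,610.77 × 0.01 = $16.11
Employee stock purchase plan: $99.44
Gym membership: $115.47
Total deductions = $64.43 + $15.46 + $402.05 + $46.39 + $96.65 + $16.11 + $99.44 + $115.47 = $856.00
Net pay = $1,610.77 − $856.00 = $754.77

$754.77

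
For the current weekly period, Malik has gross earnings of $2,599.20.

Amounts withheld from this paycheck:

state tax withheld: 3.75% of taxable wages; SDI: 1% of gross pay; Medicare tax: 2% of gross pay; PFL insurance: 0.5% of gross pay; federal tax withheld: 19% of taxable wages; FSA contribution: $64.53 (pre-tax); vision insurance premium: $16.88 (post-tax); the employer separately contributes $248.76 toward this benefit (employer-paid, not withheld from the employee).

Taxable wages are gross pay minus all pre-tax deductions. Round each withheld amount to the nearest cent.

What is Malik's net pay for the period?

$1,850.18

FSA contribution: $64.53
Taxable wages = $2,599.20 − $64.53 = $2,534.67
Federal tax withheld: $2,534.67 × 0.19 = $481.59
State tax withheld: $2,534.67 × 0.0375 = $95.05
SDI: $2,599.20 × 0.01 = $25.99
PFL insurance: $2,599.20 × 0.005 = $13.00
Medicare tax: $2,599.20 × 0.02 = $51.98
Vision insurance premium: $16.88
(Employer's $248.76 toward vision insurance premium is not withheld from the employee.)
Total deductions = $64.53 + $481.59 + $95.05 + $25.99 + $13.00 + $51.98 + $16.88 = $749.02
Net pay = $2,599.20 − $749.02 = $1,850.18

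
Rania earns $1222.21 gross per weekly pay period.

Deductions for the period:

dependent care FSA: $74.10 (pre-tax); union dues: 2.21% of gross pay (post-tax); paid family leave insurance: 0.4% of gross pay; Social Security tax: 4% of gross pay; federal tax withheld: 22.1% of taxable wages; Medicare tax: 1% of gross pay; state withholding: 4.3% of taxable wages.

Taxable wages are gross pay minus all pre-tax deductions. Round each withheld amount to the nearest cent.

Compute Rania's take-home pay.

Dependent care FSA: $74.10
Taxable wages = $1222.21 − $74.10 = $1148.11
State withholding: $1148.11 × 0.043 = $49.37
Federal tax withheld: $1148.11 × 0.221 = $253.73
Paid family leave insurance: $1222.21 × 0.004 = $4.89
Social Security tax: $1222.21 × 0.04 = $48.89
Medicare tax: $1222.21 × 0.01 = $12.22
Union dues: $1222.21 × 0.0221 = $27.01
Total deductions = $74.10 + $49.37 + $253.73 + $4.89 + $48.89 + $12.22 + $27.01 = $470.21
Net pay = $1222.21 − $470.21 = $752.00

$752.00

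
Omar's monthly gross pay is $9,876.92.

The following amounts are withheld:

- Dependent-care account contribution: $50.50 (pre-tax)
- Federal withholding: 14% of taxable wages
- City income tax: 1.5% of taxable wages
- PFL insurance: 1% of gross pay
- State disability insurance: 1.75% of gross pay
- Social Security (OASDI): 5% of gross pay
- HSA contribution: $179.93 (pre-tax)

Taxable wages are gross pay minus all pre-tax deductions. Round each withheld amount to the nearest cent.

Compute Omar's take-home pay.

$7,385.81

Dependent-care account contribution: $50.50
HSA contribution: $179.93
Pre-tax total = $50.50 + $179.93 = $230.43
Taxable wages = $9,876.92 − $230.43 = $9,646.49
City income tax: $9,646.49 × 0.015 = $144.70
Federal withholding: $9,646.49 × 0.14 = $1,350.51
Social Security (OASDI): $9,876.92 × 0.05 = $493.85
State disability insurance: $9,876.92 × 0.0175 = $172.85
PFL insurance: $9,876.92 × 0.01 = $98.77
Total deductions = $50.50 + $179.93 + $144.70 + $1,350.51 + $493.85 + $172.85 + $98.77 = $2,491.11
Net pay = $9,876.92 − $2,491.11 = $7,385.81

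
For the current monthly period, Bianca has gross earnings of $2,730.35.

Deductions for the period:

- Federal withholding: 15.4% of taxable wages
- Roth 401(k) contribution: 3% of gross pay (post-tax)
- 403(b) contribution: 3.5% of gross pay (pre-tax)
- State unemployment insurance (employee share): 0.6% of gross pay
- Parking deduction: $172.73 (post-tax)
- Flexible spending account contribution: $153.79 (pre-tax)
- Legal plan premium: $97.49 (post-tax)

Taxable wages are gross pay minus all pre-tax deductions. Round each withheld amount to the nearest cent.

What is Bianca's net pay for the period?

403(b) contribution: $2,730.35 × 0.035 = $95.56
Flexible spending account contribution: $153.79
Pre-tax total = $95.56 + $153.79 = $249.35
Taxable wages = $2,730.35 − $249.35 = $2,481.00
Federal withholding: $2,481.00 × 0.154 = $382.07
State unemployment insurance (employee share): $2,730.35 × 0.006 = $16.38
Parking deduction: $172.73
Roth 401(k) contribution: $2,730.35 × 0.03 = $81.91
Legal plan premium: $97.49
Total deductions = $95.56 + $153.79 + $382.07 + $16.38 + $172.73 + $81.91 + $97.49 = $999.93
Net pay = $2,730.35 − $999.93 = $1,730.42

$1,730.42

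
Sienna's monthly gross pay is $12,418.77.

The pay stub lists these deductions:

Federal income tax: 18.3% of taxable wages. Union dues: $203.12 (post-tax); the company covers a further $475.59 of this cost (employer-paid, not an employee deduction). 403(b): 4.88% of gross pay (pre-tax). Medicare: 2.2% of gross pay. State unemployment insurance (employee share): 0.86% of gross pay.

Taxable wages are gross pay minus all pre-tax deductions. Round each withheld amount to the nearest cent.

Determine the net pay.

403(b): $12,418.77 × 0.0488 = $606.04
Taxable wages = $12,418.77 − $606.04 = $11,812.73
Federal income tax: $11,812.73 × 0.183 = $2,161.73
State unemployment insurance (employee share): $12,418.77 × 0.0086 = $106.80
Medicare: $12,418.77 × 0.022 = $273.21
Union dues: $203.12
(Employer's $475.59 toward union dues is not withheld from the employee.)
Total deductions = $606.04 + $2,161.73 + $106.80 + $273.21 + $203.12 = $3,350.90
Net pay = $12,418.77 − $3,350.90 = $9,067.87

$9,067.87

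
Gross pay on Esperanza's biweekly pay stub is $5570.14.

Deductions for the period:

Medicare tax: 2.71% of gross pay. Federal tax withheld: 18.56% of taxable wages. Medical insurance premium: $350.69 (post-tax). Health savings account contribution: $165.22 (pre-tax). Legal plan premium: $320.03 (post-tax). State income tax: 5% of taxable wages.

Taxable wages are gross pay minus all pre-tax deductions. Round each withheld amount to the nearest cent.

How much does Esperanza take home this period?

$3309.85

Health savings account contribution: $165.22
Taxable wages = $5570.14 − $165.22 = $5404.92
State income tax: $5404.92 × 0.05 = $270.25
Federal tax withheld: $5404.92 × 0.1856 = $1003.15
Medicare tax: $5570.14 × 0.0271 = $150.95
Medical insurance premium: $350.69
Legal plan premium: $320.03
Total deductions = $165.22 + $270.25 + $1003.15 + $150.95 + $350.69 + $320.03 = $2260.29
Net pay = $5570.14 − $2260.29 = $3309.85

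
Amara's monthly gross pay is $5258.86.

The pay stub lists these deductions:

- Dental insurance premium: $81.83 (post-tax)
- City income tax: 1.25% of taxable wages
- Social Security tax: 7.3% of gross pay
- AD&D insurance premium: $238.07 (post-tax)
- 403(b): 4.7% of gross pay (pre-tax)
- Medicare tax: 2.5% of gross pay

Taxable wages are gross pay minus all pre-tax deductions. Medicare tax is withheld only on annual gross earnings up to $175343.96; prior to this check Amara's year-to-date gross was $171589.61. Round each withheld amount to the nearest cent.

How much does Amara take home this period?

$4151.38

403(b): $5258.86 × 0.047 = $247.17
Taxable wages = $5258.86 − $247.17 = $5011.69
City income tax: $5011.69 × 0.0125 = $62.65
Medicare tax: only $175343.96 − $171589.61 = $3754.35 of this check is subject → $3754.35 × 0.025 = $93.86
Social Security tax: $5258.86 × 0.073 = $383.90
Dental insurance premium: $81.83
AD&D insurance premium: $238.07
Total deductions = $247.17 + $62.65 + $93.86 + $383.90 + $81.83 + $238.07 = $1107.48
Net pay = $5258.86 − $1107.48 = $4151.38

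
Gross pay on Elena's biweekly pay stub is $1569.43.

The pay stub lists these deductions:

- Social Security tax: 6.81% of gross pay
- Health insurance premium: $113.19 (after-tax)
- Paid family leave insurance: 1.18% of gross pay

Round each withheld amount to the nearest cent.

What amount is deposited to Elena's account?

$1330.84

Social Security tax: $1569.43 × 0.0681 = $106.88
Paid family leave insurance: $1569.43 × 0.0118 = $18.52
Health insurance premium: $113.19
Total deductions = $106.88 + $18.52 + $113.19 = $238.59
Net pay = $1569.43 − $238.59 = $1330.84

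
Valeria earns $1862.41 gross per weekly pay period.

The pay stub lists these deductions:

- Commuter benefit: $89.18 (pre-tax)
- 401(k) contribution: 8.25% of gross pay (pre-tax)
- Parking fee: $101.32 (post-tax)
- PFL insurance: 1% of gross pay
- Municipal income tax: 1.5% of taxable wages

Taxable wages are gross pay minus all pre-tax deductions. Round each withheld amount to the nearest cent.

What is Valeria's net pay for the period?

$1475.35

401(k) contribution: $1862.41 × 0.0825 = $153.65
Commuter benefit: $89.18
Pre-tax total = $153.65 + $89.18 = $242.83
Taxable wages = $1862.41 − $242.83 = $1619.58
Municipal income tax: $1619.58 × 0.015 = $24.29
PFL insurance: $1862.41 × 0.01 = $18.62
Parking fee: $101.32
Total deductions = $153.65 + $89.18 + $24.29 + $18.62 + $101.32 = $387.06
Net pay = $1862.41 − $387.06 = $1475.35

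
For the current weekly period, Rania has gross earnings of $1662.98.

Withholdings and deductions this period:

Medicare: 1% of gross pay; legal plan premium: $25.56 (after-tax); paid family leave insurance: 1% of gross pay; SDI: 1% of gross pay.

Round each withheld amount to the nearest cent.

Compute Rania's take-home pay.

$1587.53

Paid family leave insurance: $1662.98 × 0.01 = $16.63
Medicare: $1662.98 × 0.01 = $16.63
SDI: $1662.98 × 0.01 = $16.63
Legal plan premium: $25.56
Total deductions = $16.63 + $16.63 + $16.63 + $25.56 = $75.45
Net pay = $1662.98 − $75.45 = $1587.53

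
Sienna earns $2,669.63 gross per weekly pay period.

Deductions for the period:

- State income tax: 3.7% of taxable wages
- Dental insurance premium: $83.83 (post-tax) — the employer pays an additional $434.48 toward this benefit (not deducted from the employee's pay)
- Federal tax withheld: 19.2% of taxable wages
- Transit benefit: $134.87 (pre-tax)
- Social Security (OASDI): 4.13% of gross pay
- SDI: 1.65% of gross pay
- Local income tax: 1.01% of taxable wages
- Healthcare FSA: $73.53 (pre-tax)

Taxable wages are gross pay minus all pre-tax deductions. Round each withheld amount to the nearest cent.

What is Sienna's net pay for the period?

Transit benefit: $134.87
Healthcare FSA: $73.53
Pre-tax total = $134.87 + $73.53 = $208.40
Taxable wages = $2,669.63 − $208.40 = $2,461.23
Local income tax: $2,461.23 × 0.0101 = $24.86
Federal tax withheld: $2,461.23 × 0.192 = $472.56
State income tax: $2,461.23 × 0.037 = $91.07
Social Security (OASDI): $2,669.63 × 0.0413 = $110.26
SDI: $2,669.63 × 0.0165 = $44.05
Dental insurance premium: $83.83
(Employer's $434.48 toward dental insurance premium is not withheld from the employee.)
Total deductions = $134.87 + $73.53 + $24.86 + $472.56 + $91.07 + $110.26 + $44.05 + $83.83 = $1,035.03
Net pay = $2,669.63 − $1,035.03 = $1,634.60

$1,634.60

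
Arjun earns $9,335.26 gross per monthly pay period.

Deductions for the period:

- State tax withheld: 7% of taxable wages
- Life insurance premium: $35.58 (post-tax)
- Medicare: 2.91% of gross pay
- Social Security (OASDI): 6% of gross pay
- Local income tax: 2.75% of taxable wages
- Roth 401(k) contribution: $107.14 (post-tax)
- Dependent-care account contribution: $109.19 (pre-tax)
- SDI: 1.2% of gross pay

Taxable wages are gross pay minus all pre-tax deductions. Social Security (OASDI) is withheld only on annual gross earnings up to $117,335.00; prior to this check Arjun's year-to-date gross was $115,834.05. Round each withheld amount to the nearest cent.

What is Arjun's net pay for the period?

$7,710.07

Dependent-care account contribution: $109.19
Taxable wages = $9,335.26 − $109.19 = $9,226.07
Local income tax: $9,226.07 × 0.0275 = $253.72
State tax withheld: $9,226.07 × 0.07 = $645.82
Social Security (OASDI): only $117,335.00 − $115,834.05 = $1,500.95 of this check is subject → $1,500.95 × 0.06 = $90.06
Medicare: $9,335.26 × 0.0291 = $271.66
SDI: $9,335.26 × 0.012 = $112.02
Life insurance premium: $35.58
Roth 401(k) contribution: $107.14
Total deductions = $109.19 + $253.72 + $645.82 + $90.06 + $271.66 + $112.02 + $35.58 + $107.14 = $1,625.19
Net pay = $9,335.26 − $1,625.19 = $7,710.07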